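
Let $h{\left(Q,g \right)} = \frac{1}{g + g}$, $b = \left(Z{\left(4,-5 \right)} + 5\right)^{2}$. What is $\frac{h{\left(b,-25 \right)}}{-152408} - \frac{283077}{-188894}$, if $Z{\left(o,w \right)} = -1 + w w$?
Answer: $\frac{1078580079847}{719723918800} \approx 1.4986$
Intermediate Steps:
$Z{\left(o,w \right)} = -1 + w^{2}$
$b = 841$ ($b = \left(\left(-1 + \left(-5\right)^{2}\right) + 5\right)^{2} = \left(\left(-1 + 25\right) + 5\right)^{2} = \left(24 + 5\right)^{2} = 29^{2} = 841$)
$h{\left(Q,g \right)} = \frac{1}{2 g}$
$\frac{h{\left(b,-25 \right)}}{-152408} - \frac{283077}{-188894} = \frac{\frac{1}{2} \frac{1}{-25}}{-152408} - \frac{283077}{-188894} = \frac{1}{2} \left(- \frac{1}{25}\right) \left(- \frac{1}{152408}\right) - - \frac{283077}{188894} = \left(- \frac{1}{50}\right) \left(- \frac{1}{152408}\right) + \frac{283077}{188894} = \frac{1}{7620400} + \frac{283077}{188894} = \frac{1078580079847}{719723918800}$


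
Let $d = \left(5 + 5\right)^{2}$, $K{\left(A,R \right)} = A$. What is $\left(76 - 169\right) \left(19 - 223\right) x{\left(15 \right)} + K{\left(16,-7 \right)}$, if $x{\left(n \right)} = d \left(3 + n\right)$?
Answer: $34149616$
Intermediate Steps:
$d = 100$ ($d = 10^{2} = 100$)
$x{\left(n \right)} = 300 + 100 n$ ($x{\left(n \right)} = 100 \left(3 + n\right) = 300 + 100 n$)
$\left(76 - 169\right) \left(19 - 223\right) x{\left(15 \right)} + K{\left(16,-7 \right)} = \left(76 - 169\right) \left(19 - 223\right) \left(300 + 100 \cdot 15\right) + 16 = \left(-93\right) \left(-204\right) \left(300 + 1500\right) + 16 = 18972 \cdot 1800 + 16 = 34149600 + 16 = 34149616$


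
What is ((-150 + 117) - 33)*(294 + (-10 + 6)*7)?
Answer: -17556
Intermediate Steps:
((-150 + 117) - 33)*(294 + (-10 + 6)*7) = (-33 - 33)*(294 - 4*7) = -66*(294 - 28) = -66*266 = -17556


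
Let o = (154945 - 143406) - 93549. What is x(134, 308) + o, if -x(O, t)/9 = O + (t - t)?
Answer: -83216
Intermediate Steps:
x(O, t) = -9*O (x(O, t) = -9*(O + (t - t)) = -9*(O + 0) = -9*O)
o = -82010 (o = 11539 - 93549 = -82010)
x(134, 308) + o = -9*134 - 82010 = -1206 - 82010 = -83216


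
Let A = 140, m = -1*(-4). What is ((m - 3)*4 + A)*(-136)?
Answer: -19584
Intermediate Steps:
m = 4
((m - 3)*4 + A)*(-136) = ((4 - 3)*4 + 140)*(-136) = (1*4 + 140)*(-136) = (4 + 140)*(-136) = 144*(-136) = -19584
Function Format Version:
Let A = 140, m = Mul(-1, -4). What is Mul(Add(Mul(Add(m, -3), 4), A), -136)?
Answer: -19584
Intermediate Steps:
m = 4
Mul(Add(Mul(Add(m, -3), 4), A), -136) = Mul(Add(Mul(Add(4, -3), 4), 140), -136) = Mul(Add(Mul(1, 4), 140), -136) = Mul(Add(4, 140), -136) = Mul(144, -136) = -19584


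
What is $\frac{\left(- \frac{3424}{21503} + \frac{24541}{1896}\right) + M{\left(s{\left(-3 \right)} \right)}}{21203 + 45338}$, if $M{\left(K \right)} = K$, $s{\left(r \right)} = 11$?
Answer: $\frac{969679787}{2712855809208} \approx 0.00035744$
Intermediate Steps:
$\frac{\left(- \frac{3424}{21503} + \frac{24541}{1896}\right) + M{\left(s{\left(-3 \right)} \right)}}{21203 + 45338} = \frac{\left(- \frac{3424}{21503} + \frac{24541}{1896}\right) + 11}{21203 + 45338} = \frac{\left(\left(-3424\right) \frac{1}{21503} + 24541 \cdot \frac{1}{1896}\right) + 11}{66541} = \left(\left(- \frac{3424}{21503} + \frac{24541}{1896}\right) + 11\right) \frac{1}{66541} = \left(\frac{521213219}{40769688} + 11\right) \frac{1}{66541} = \frac{969679787}{40769688} \cdot \frac{1}{66541} = \frac{969679787}{2712855809208}$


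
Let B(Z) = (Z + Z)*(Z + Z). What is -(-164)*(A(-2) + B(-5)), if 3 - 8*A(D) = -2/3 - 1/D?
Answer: 197579/12 ≈ 16465.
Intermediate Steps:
A(D) = 11/24 + 1/(8*D) (A(D) = 3/8 - (-2/3 - 1/D)/8 = 3/8 - (-2*⅓ - 1/D)/8 = 3/8 - (-⅔ - 1/D)/8 = 3/8 + (1/12 + 1/(8*D)) = 11/24 + 1/(8*D))
B(Z) = 4*Z² (B(Z) = (2*Z)*(2*Z) = 4*Z²)
-(-164)*(A(-2) + B(-5)) = -(-164)*((1/24)*(3 + 11*(-2))/(-2) + 4*(-5)²) = -(-164)*((1/24)*(-½)*(3 - 22) + 4*25) = -(-164)*((1/24)*(-½)*(-19) + 100) = -(-164)*(19/48 + 100) = -(-164)*4819/48 = -41*(-4819/12) = 197579/12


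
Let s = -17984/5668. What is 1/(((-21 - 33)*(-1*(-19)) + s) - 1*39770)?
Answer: -1417/57812428 ≈ -2.4510e-5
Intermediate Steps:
s = -4496/1417 (s = -17984*1/5668 = -4496/1417 ≈ -3.1729)
1/(((-21 - 33)*(-1*(-19)) + s) - 1*39770) = 1/(((-21 - 33)*(-1*(-19)) - 4496/1417) - 1*39770) = 1/((-54*19 - 4496/1417) - 39770) = 1/((-1026 - 4496/1417) - 39770) = 1/(-1458338/1417 - 39770) = 1/(-57812428/1417) = -1417/57812428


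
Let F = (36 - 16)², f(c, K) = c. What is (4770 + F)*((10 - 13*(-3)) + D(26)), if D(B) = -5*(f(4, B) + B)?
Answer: -522170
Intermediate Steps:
F = 400 (F = 20² = 400)
D(B) = -20 - 5*B (D(B) = -5*(4 + B) = -20 - 5*B)
(4770 + F)*((10 - 13*(-3)) + D(26)) = (4770 + 400)*((10 - 13*(-3)) + (-20 - 5*26)) = 5170*((10 + 39) + (-20 - 130)) = 5170*(49 - 150) = 5170*(-101) = -522170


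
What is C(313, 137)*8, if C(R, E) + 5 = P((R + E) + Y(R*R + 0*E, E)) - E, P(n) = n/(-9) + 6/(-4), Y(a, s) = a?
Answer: -797684/9 ≈ -88632.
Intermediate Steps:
P(n) = -3/2 - n/9 (P(n) = n*(-⅑) + 6*(-¼) = -n/9 - 3/2 = -3/2 - n/9)
C(R, E) = -13/2 - 10*E/9 - R/9 - R²/9 (C(R, E) = -5 + ((-3/2 - ((R + E) + (R*R + 0*E))/9) - E) = -5 + ((-3/2 - ((E + R) + (R² + 0))/9) - E) = -5 + ((-3/2 - ((E + R) + R²)/9) - E) = -5 + ((-3/2 - (E + R + R²)/9) - E) = -5 + ((-3/2 + (-E/9 - R/9 - R²/9)) - E) = -5 + ((-3/2 - E/9 - R/9 - R²/9) - E) = -5 + (-3/2 - 10*E/9 - R/9 - R²/9) = -13/2 - 10*E/9 - R/9 - R²/9)
C(313, 137)*8 = (-13/2 - 10/9*137 - ⅑*313 - ⅑*313²)*8 = (-13/2 - 1370/9 - 313/9 - ⅑*97969)*8 = (-13/2 - 1370/9 - 313/9 - 97969/9)*8 = -199421/18*8 = -797684/9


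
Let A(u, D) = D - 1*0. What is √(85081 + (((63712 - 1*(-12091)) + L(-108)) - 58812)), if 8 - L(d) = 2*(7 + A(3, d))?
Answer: √102282 ≈ 319.82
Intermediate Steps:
A(u, D) = D (A(u, D) = D + 0 = D)
L(d) = -6 - 2*d (L(d) = 8 - 2*(7 + d) = 8 - (14 + 2*d) = 8 + (-14 - 2*d) = -6 - 2*d)
√(85081 + (((63712 - 1*(-12091)) + L(-108)) - 58812)) = √(85081 + (((63712 - 1*(-12091)) + (-6 - 2*(-108))) - 58812)) = √(85081 + (((63712 + 12091) + (-6 + 216)) - 58812)) = √(85081 + ((75803 + 210) - 58812)) = √(85081 + (76013 - 58812)) = √(85081 + 17201) = √102282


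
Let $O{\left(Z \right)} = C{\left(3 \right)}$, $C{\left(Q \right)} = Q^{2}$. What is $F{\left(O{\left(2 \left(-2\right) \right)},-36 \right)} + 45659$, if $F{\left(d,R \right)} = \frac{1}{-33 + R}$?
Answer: $\frac{3150470}{69} \approx 45659.0$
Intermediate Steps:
$O{\left(Z \right)} = 9$ ($O{\left(Z \right)} = 3^{2} = 9$)
$F{\left(O{\left(2 \left(-2\right) \right)},-36 \right)} + 45659 = \frac{1}{-33 - 36} + 45659 = \frac{1}{-69} + 45659 = - \frac{1}{69} + 45659 = \frac{3150470}{69}$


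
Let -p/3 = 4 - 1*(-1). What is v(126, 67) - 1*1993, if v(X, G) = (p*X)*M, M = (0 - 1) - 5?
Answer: 9347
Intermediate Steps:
M = -6 (M = -1 - 5 = -6)
p = -15 (p = -3*(4 - 1*(-1)) = -3*(4 + 1) = -3*5 = -15)
v(X, G) = 90*X (v(X, G) = -15*X*(-6) = 90*X)
v(126, 67) - 1*1993 = 90*126 - 1*1993 = 11340 - 1993 = 9347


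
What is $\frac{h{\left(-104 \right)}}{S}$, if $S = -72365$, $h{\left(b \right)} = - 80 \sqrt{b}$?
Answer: $\frac{32 i \sqrt{26}}{14473} \approx 0.011274 i$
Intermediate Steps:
$h{\left(b \right)} = - 80 \sqrt{b}$
$\frac{h{\left(-104 \right)}}{S} = \frac{\left(-80\right) \sqrt{-104}}{-72365} = - 80 \cdot 2 i \sqrt{26} \left(- \frac{1}{72365}\right) = - 160 i \sqrt{26} \left(- \frac{1}{72365}\right) = \frac{32 i \sqrt{26}}{14473}$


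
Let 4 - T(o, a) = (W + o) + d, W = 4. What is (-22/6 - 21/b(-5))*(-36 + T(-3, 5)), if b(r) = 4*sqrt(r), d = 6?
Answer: 143 - 819*I*sqrt(5)/20 ≈ 143.0 - 91.567*I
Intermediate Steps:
T(o, a) = -6 - o (T(o, a) = 4 - ((4 + o) + 6) = 4 - (10 + o) = 4 + (-10 - o) = -6 - o)
(-22/6 - 21/b(-5))*(-36 + T(-3, 5)) = (-22/6 - 21*(-I*sqrt(5)/20))*(-36 + (-6 - 1*(-3))) = (-22*1/6 - 21*(-I*sqrt(5)/20))*(-36 + (-6 + 3)) = (-11/3 - 21*(-I*sqrt(5)/20))*(-36 - 3) = (-11/3 - (-21)*I*sqrt(5)/20)*(-39) = (-11/3 + 21*I*sqrt(5)/20)*(-39) = 143 - 819*I*sqrt(5)/20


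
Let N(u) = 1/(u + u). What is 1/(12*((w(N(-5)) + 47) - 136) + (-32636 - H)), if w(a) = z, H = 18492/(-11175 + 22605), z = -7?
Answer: -1905/64369222 ≈ -2.9595e-5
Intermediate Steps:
H = 3082/1905 (H = 18492/11430 = 18492*(1/11430) = 3082/1905 ≈ 1.6178)
N(u) = 1/(2*u)
w(a) = -7
1/(12*((w(N(-5)) + 47) - 136) + (-32636 - H)) = 1/(12*((-7 + 47) - 136) + (-32636 - 1*3082/1905)) = 1/(12*(40 - 136) + (-32636 - 3082/1905)) = 1/(12*(-96) - 62174662/1905) = 1/(-1152 - 62174662/1905) = 1/(-64369222/1905) = -1905/64369222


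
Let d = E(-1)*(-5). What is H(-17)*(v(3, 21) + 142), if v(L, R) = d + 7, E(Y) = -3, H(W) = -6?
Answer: -984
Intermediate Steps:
d = 15 (d = -3*(-5) = 15)
v(L, R) = 22 (v(L, R) = 15 + 7 = 22)
H(-17)*(v(3, 21) + 142) = -6*(22 + 142) = -6*164 = -984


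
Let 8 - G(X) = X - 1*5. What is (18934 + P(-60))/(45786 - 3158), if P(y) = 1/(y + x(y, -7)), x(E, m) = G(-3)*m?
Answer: 3256647/7332016 ≈ 0.44417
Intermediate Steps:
G(X) = 13 - X (G(X) = 8 - (X - 1*5) = 8 - (X - 5) = 8 - (-5 + X) = 8 + (5 - X) = 13 - X)
x(E, m) = 16*m (x(E, m) = (13 - 1*(-3))*m = (13 + 3)*m = 16*m)
P(y) = 1/(-112 + y) (P(y) = 1/(y + 16*(-7)) = 1/(y - 112) = 1/(-112 + y))
(18934 + P(-60))/(45786 - 3158) = (18934 + 1/(-112 - 60))/(45786 - 3158) = (18934 + 1/(-172))/42628 = (18934 - 1/172)*(1/42628) = (3256647/172)*(1/42628) = 3256647/7332016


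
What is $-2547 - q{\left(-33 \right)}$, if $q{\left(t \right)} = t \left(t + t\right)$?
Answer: $-4725$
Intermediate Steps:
$q{\left(t \right)} = 2 t^{2}$ ($q{\left(t \right)} = t 2 t = 2 t^{2}$)
$-2547 - q{\left(-33 \right)} = -2547 - 2 \left(-33\right)^{2} = -2547 - 2 \cdot 1089 = -2547 - 2178 = -4725$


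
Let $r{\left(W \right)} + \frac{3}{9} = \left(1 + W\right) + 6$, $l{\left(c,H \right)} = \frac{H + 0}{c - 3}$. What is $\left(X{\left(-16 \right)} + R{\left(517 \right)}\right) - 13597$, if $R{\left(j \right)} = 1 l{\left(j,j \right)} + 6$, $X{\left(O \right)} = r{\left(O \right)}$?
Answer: $- \frac{20970163}{1542} \approx -13599.0$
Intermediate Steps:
$l{\left(c,H \right)} = \frac{H}{-3 + c}$
$r{\left(W \right)} = \frac{20}{3} + W$ ($r{\left(W \right)} = - \frac{1}{3} + \left(\left(1 + W\right) + 6\right) = - \frac{1}{3} + \left(7 + W\right) = \frac{20}{3} + W$)
$X{\left(O \right)} = \frac{20}{3} + O$
$R{\left(j \right)} = 6 + \frac{j}{-3 + j}$ ($R{\left(j \right)} = 1 \frac{j}{-3 + j} + 6 = \frac{j}{-3 + j} + 6 = 6 + \frac{j}{-3 + j}$)
$\left(X{\left(-16 \right)} + R{\left(517 \right)}\right) - 13597 = \left(\left(\frac{20}{3} - 16\right) + \frac{-18 + 7 \cdot 517}{-3 + 517}\right) - 13597 = \left(- \frac{28}{3} + \frac{-18 + 3619}{514}\right) - 13597 = \left(- \frac{28}{3} + \frac{1}{514} \cdot 3601\right) - 13597 = \left(- \frac{28}{3} + \frac{3601}{514}\right) - 13597 = - \frac{3589}{1542} - 13597 = - \frac{20970163}{1542}$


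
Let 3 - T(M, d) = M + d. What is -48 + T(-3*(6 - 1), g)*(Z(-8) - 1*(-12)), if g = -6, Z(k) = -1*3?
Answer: 168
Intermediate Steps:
Z(k) = -3
T(M, d) = 3 - M - d (T(M, d) = 3 - (M + d) = 3 + (-M - d) = 3 - M - d)
-48 + T(-3*(6 - 1), g)*(Z(-8) - 1*(-12)) = -48 + (3 - (-3)*(6 - 1) - 1*(-6))*(-3 - 1*(-12)) = -48 + (3 - (-3)*5 + 6)*(-3 + 12) = -48 + (3 - 1*(-15) + 6)*9 = -48 + (3 + 15 + 6)*9 = -48 + 24*9 = -48 + 216 = 168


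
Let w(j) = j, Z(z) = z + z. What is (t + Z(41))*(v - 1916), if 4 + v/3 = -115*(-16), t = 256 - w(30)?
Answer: 1106336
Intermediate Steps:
Z(z) = 2*z
t = 226 (t = 256 - 1*30 = 256 - 30 = 226)
v = 5508 (v = -12 + 3*(-115*(-16)) = -12 + 3*1840 = -12 + 5520 = 5508)
(t + Z(41))*(v - 1916) = (226 + 2*41)*(5508 - 1916) = (226 + 82)*3592 = 308*3592 = 1106336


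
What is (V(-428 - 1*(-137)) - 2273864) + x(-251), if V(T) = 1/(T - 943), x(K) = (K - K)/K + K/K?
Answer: -2805946943/1234 ≈ -2.2739e+6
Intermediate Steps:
x(K) = 1 (x(K) = 0/K + 1 = 0 + 1 = 1)
V(T) = 1/(-943 + T)
(V(-428 - 1*(-137)) - 2273864) + x(-251) = (1/(-943 + (-428 - 1*(-137))) - 2273864) + 1 = (1/(-943 + (-428 + 137)) - 2273864) + 1 = (1/(-943 - 291) - 2273864) + 1 = (1/(-1234) - 2273864) + 1 = (-1/1234 - 2273864) + 1 = -2805948177/1234 + 1 = -2805946943/1234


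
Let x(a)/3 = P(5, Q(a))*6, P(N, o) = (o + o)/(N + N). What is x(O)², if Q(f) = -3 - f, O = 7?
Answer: 1296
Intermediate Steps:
P(N, o) = o/N (P(N, o) = (2*o)/((2*N)) = (2*o)*(1/(2*N)) = o/N)
x(a) = -54/5 - 18*a/5 (x(a) = 3*(((-3 - a)/5)*6) = 3*(((-3 - a)*(⅕))*6) = 3*((-⅗ - a/5)*6) = 3*(-18/5 - 6*a/5) = -54/5 - 18*a/5)
x(O)² = (-54/5 - 18/5*7)² = (-54/5 - 126/5)² = (-36)² = 1296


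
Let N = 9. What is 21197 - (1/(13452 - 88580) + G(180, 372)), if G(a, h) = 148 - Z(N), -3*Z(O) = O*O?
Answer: 1579340817/75128 ≈ 21022.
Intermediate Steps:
Z(O) = -O²/3 (Z(O) = -O*O/3 = -O²/3)
G(a, h) = 175 (G(a, h) = 148 - (-1)*9²/3 = 148 - (-1)*81/3 = 148 - 1*(-27) = 148 + 27 = 175)
21197 - (1/(13452 - 88580) + G(180, 372)) = 21197 - (1/(13452 - 88580) + 175) = 21197 - (1/(-75128) + 175) = 21197 - (-1/75128 + 175) = 21197 - 1*13147399/75128 = 21197 - 13147399/75128 = 1579340817/75128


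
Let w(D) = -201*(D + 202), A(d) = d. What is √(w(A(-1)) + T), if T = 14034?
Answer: I*√26367 ≈ 162.38*I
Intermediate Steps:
w(D) = -40602 - 201*D (w(D) = -201*(202 + D) = -40602 - 201*D)
√(w(A(-1)) + T) = √((-40602 - 201*(-1)) + 14034) = √((-40602 + 201) + 14034) = √(-40401 + 14034) = √(-26367) = I*√26367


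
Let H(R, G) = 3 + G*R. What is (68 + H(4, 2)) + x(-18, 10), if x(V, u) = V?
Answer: 61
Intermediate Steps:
(68 + H(4, 2)) + x(-18, 10) = (68 + (3 + 2*4)) - 18 = (68 + (3 + 8)) - 18 = (68 + 11) - 18 = 79 - 18 = 61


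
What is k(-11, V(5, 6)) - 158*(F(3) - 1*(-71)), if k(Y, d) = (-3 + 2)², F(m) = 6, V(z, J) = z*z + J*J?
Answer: -12165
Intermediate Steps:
V(z, J) = J² + z² (V(z, J) = z² + J² = J² + z²)
k(Y, d) = 1 (k(Y, d) = (-1)² = 1)
k(-11, V(5, 6)) - 158*(F(3) - 1*(-71)) = 1 - 158*(6 - 1*(-71)) = 1 - 158*(6 + 71) = 1 - 158*77 = 1 - 12166 = -12165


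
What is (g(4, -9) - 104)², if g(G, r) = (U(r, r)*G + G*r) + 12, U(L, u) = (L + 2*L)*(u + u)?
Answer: 3297856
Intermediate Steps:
U(L, u) = 6*L*u (U(L, u) = (3*L)*(2*u) = 6*L*u)
g(G, r) = 12 + G*r + 6*G*r² (g(G, r) = ((6*r*r)*G + G*r) + 12 = ((6*r²)*G + G*r) + 12 = (6*G*r² + G*r) + 12 = (G*r + 6*G*r²) + 12 = 12 + G*r + 6*G*r²)
(g(4, -9) - 104)² = ((12 + 4*(-9) + 6*4*(-9)²) - 104)² = ((12 - 36 + 6*4*81) - 104)² = ((12 - 36 + 1944) - 104)² = (1920 - 104)² = 1816² = 3297856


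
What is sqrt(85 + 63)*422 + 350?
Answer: 350 + 844*sqrt(37) ≈ 5483.9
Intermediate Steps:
sqrt(85 + 63)*422 + 350 = sqrt(148)*422 + 350 = (2*sqrt(37))*422 + 350 = 844*sqrt(37) + 350 = 350 + 844*sqrt(37)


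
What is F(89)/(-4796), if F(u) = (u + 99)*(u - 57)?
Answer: -1504/1199 ≈ -1.2544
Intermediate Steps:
F(u) = (-57 + u)*(99 + u) (F(u) = (99 + u)*(-57 + u) = (-57 + u)*(99 + u))
F(89)/(-4796) = (-5643 + 89² + 42*89)/(-4796) = (-5643 + 7921 + 3738)*(-1/4796) = 6016*(-1/4796) = -1504/1199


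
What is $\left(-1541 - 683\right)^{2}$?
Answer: $4946176$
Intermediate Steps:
$\left(-1541 - 683\right)^{2} = \left(-2224\right)^{2} = 4946176$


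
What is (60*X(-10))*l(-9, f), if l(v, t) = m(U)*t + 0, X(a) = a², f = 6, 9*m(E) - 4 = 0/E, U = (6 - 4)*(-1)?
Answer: 16000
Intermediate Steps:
U = -2 (U = 2*(-1) = -2)
m(E) = 4/9 (m(E) = 4/9 + (0/E)/9 = 4/9 + (⅑)*0 = 4/9 + 0 = 4/9)
l(v, t) = 4*t/9 (l(v, t) = 4*t/9 + 0 = 4*t/9)
(60*X(-10))*l(-9, f) = (60*(-10)²)*((4/9)*6) = (60*100)*(8/3) = 6000*(8/3) = 16000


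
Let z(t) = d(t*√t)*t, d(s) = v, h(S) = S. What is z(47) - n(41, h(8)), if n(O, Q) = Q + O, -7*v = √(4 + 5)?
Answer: -484/7 ≈ -69.143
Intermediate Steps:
v = -3/7 (v = -√(4 + 5)/7 = -√9/7 = -⅐*3 = -3/7 ≈ -0.42857)
d(s) = -3/7
n(O, Q) = O + Q
z(t) = -3*t/7
z(47) - n(41, h(8)) = -3/7*47 - (41 + 8) = -141/7 - 1*49 = -141/7 - 49 = -484/7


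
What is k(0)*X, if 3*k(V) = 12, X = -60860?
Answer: -243440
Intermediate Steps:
k(V) = 4 (k(V) = (⅓)*12 = 4)
k(0)*X = 4*(-60860) = -243440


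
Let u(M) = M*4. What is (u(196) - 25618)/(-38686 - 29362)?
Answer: 12417/34024 ≈ 0.36495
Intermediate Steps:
u(M) = 4*M
(u(196) - 25618)/(-38686 - 29362) = (4*196 - 25618)/(-38686 - 29362) = (784 - 25618)/(-68048) = -24834*(-1/68048) = 12417/34024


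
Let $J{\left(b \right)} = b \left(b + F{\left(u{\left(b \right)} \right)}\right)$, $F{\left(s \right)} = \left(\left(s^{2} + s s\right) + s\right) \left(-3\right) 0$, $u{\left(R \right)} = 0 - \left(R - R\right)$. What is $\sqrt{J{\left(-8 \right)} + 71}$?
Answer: $3 \sqrt{15} \approx 11.619$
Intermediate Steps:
$u{\left(R \right)} = 0$ ($u{\left(R \right)} = 0 - 0 = 0 + 0 = 0$)
$F{\left(s \right)} = 0$ ($F{\left(s \right)} = \left(\left(s^{2} + s^{2}\right) + s\right) \left(-3\right) 0 = \left(2 s^{2} + s\right) \left(-3\right) 0 = \left(s + 2 s^{2}\right) \left(-3\right) 0 = \left(- 6 s^{2} - 3 s\right) 0 = 0$)
$J{\left(b \right)} = b^{2}$ ($J{\left(b \right)} = b \left(b + 0\right) = b b = b^{2}$)
$\sqrt{J{\left(-8 \right)} + 71} = \sqrt{\left(-8\right)^{2} + 71} = \sqrt{64 + 71} = \sqrt{135} = 3 \sqrt{15}$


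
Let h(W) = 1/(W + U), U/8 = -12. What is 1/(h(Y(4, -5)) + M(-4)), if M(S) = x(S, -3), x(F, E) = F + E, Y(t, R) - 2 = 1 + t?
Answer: -89/624 ≈ -0.14263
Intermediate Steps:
Y(t, R) = 3 + t (Y(t, R) = 2 + (1 + t) = 3 + t)
x(F, E) = E + F
M(S) = -3 + S
U = -96 (U = 8*(-12) = -96)
h(W) = 1/(-96 + W) (h(W) = 1/(W - 96) = 1/(-96 + W))
1/(h(Y(4, -5)) + M(-4)) = 1/(1/(-96 + (3 + 4)) + (-3 - 4)) = 1/(1/(-96 + 7) - 7) = 1/(1/(-89) - 7) = 1/(-1/89 - 7) = 1/(-624/89) = -89/624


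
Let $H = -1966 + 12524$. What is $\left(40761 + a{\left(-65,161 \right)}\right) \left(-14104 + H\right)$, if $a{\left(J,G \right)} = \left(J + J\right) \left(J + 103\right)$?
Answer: $-127021266$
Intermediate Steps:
$H = 10558$
$a{\left(J,G \right)} = 2 J \left(103 + J\right)$
$\left(40761 + a{\left(-65,161 \right)}\right) \left(-14104 + H\right) = \left(40761 + 2 \left(-65\right) \left(103 - 65\right)\right) \left(-14104 + 10558\right) = \left(40761 + 2 \left(-65\right) 38\right) \left(-3546\right) = \left(40761 - 4940\right) \left(-3546\right) = 35821 \left(-3546\right) = -127021266$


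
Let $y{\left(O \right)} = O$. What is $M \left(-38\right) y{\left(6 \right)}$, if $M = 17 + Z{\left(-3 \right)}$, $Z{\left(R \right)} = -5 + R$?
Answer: $-2052$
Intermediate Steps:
$M = 9$ ($M = 17 - 8 = 9$)
$M \left(-38\right) y{\left(6 \right)} = 9 \left(-38\right) 6 = \left(-342\right) 6 = -2052$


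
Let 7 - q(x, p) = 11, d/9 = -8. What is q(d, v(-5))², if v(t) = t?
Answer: 16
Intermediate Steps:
d = -72 (d = 9*(-8) = -72)
q(x, p) = -4 (q(x, p) = 7 - 1*11 = 7 - 11 = -4)
q(d, v(-5))² = (-4)² = 16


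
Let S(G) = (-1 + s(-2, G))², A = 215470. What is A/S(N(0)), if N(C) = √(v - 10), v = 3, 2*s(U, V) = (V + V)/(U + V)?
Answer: 107735*(2 - I*√7)²/2 ≈ -1.616e+5 - 5.7008e+5*I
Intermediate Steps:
s(U, V) = V/(U + V) (s(U, V) = ((V + V)/(U + V))/2 = ((2*V)/(U + V))/2 = (2*V/(U + V))/2 = V/(U + V))
N(C) = I*√7 (N(C) = √(3 - 10) = √(-7) = I*√7)
S(G) = (-1 + G/(-2 + G))²
A/S(N(0)) = 215470/((4/(-2 + I*√7)²)) = 215470*((-2 + I*√7)²/4) = 107735*(-2 + I*√7)²/2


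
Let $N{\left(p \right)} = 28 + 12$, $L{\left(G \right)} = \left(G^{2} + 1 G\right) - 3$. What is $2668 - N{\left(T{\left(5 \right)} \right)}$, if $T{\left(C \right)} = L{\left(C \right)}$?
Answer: $2628$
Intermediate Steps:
$L{\left(G \right)} = -3 + G + G^{2}$ ($L{\left(G \right)} = \left(G^{2} + G\right) - 3 = \left(G + G^{2}\right) - 3 = -3 + G + G^{2}$)
$T{\left(C \right)} = -3 + C + C^{2}$
$N{\left(p \right)} = 40$
$2668 - N{\left(T{\left(5 \right)} \right)} = 2668 - 40 = 2628$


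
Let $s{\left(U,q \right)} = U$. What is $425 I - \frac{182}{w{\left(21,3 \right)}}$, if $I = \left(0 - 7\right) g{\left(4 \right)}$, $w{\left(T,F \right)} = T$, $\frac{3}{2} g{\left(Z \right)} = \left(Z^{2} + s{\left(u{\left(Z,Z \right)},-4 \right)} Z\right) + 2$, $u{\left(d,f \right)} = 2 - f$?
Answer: $-19842$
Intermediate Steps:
$g{\left(Z \right)} = \frac{4}{3} + \frac{2 Z^{2}}{3} + \frac{2 Z \left(2 - Z\right)}{3}$ ($g{\left(Z \right)} = \frac{2 \left(\left(Z^{2} + \left(2 - Z\right) Z\right) + 2\right)}{3} = \frac{2 \left(\left(Z^{2} + Z \left(2 - Z\right)\right) + 2\right)}{3} = \frac{2 \left(2 + Z^{2} + Z \left(2 - Z\right)\right)}{3} = \frac{4}{3} + \frac{2 Z^{2}}{3} + \frac{2 Z \left(2 - Z\right)}{3}$)
$I = - \frac{140}{3}$ ($I = \left(0 - 7\right) \left(\frac{4}{3} + \frac{4}{3} \cdot 4\right) = - 7 \left(\frac{4}{3} + \frac{16}{3}\right) = \left(-7\right) \frac{20}{3} = - \frac{140}{3} \approx -46.667$)
$425 I - \frac{182}{w{\left(21,3 \right)}} = 425 \left(- \frac{140}{3}\right) - \frac{182}{21} = - \frac{59500}{3} - \frac{26}{3} = -19842$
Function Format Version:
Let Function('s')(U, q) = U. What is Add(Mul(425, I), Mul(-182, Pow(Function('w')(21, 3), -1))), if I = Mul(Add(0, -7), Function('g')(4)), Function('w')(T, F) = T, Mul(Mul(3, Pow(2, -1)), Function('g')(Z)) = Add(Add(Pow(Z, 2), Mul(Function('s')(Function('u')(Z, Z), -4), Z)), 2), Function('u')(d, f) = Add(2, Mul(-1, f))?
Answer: -19842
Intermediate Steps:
Function('g')(Z) = Add(Rational(4, 3), Mul(Rational(2, 3), Pow(Z, 2)), Mul(Rational(2, 3), Z, Add(2, Mul(-1, Z)))) (Function('g')(Z) = Mul(Rational(2, 3), Add(Add(Pow(Z, 2), Mul(Add(2, Mul(-1, Z)), Z)), 2)) = Mul(Rational(2, 3), Add(Add(Pow(Z, 2), Mul(Z, Add(2, Mul(-1, Z)))), 2)) = Mul(Rational(2, 3), Add(2, Pow(Z, 2), Mul(Z, Add(2, Mul(-1, Z))))) = Add(Rational(4, 3), Mul(Rational(2, 3), Pow(Z, 2)), Mul(Rational(2, 3), Z, Add(2, Mul(-1, Z)))))
I = Rational(-140, 3) (I = Mul(Add(0, -7), Add(Rational(4, 3), Mul(Rational(4, 3), 4))) = Mul(-7, Add(Rational(4, 3), Rational(16, 3))) = Mul(-7, Rational(20, 3)) = Rational(-140, 3) ≈ -46.667)
Add(Mul(425, I), Mul(-182, Pow(Function('w')(21, 3), -1))) = Add(Mul(425, Rational(-140, 3)), Mul(-182, Pow(21, -1))) = Add(Rational(-59500, 3), Mul(-182, Rational(1, 21))) = Add(Rational(-59500, 3), Rational(-26, 3)) = -19842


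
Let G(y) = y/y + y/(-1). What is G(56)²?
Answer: 3025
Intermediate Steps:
G(y) = 1 - y (G(y) = 1 + y*(-1) = 1 - y)
G(56)² = (1 - 1*56)² = (1 - 56)² = (-55)² = 3025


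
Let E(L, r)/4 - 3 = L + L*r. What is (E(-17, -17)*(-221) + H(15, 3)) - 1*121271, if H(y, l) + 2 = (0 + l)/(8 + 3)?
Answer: -4008100/11 ≈ -3.6437e+5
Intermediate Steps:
H(y, l) = -2 + l/11 (H(y, l) = -2 + (0 + l)/(8 + 3) = -2 + l/11)
E(L, r) = 12 + 4*L + 4*L*r (E(L, r) = 12 + 4*(L + L*r) = 12 + (4*L + 4*L*r) = 12 + 4*L + 4*L*r)
(E(-17, -17)*(-221) + H(15, 3)) - 1*121271 = ((12 + 4*(-17) + 4*(-17)*(-17))*(-221) + (-2 + (1/11)*3)) - 1*121271 = ((12 - 68 + 1156)*(-221) + (-2 + 3/11)) - 121271 = (1100*(-221) - 19/11) - 121271 = (-243100 - 19/11) - 121271 = -2674119/11 - 121271 = -4008100/11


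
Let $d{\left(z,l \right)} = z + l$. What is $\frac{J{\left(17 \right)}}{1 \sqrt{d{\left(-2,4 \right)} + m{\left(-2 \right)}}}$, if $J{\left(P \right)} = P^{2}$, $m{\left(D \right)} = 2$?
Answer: $\frac{289}{2} \approx 144.5$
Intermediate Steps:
$d{\left(z,l \right)} = l + z$
$\frac{J{\left(17 \right)}}{1 \sqrt{d{\left(-2,4 \right)} + m{\left(-2 \right)}}} = \frac{17^{2}}{1 \sqrt{\left(4 - 2\right) + 2}} = \frac{289}{1 \sqrt{2 + 2}} = \frac{289}{1 \sqrt{4}} = \frac{289}{1 \cdot 2} = \frac{289}{2}$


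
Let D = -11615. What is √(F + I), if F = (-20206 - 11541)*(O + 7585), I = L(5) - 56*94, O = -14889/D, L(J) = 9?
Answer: I*√32492233947185295/11615 ≈ 15519.0*I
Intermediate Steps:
O = 14889/11615 (O = -14889/(-11615) = -14889*(-1/11615) = 14889/11615 ≈ 1.2819)
I = -5255 (I = 9 - 56*94 = 9 - 5264 = -5255)
F = -2797376238008/11615 (F = (-20206 - 11541)*(14889/11615 + 7585) = -31747*88114664/11615 = -2797376238008/11615 ≈ -2.4084e+8)
√(F + I) = √(-2797376238008/11615 - 5255) = √(-2797437274833/11615) = I*√32492233947185295/11615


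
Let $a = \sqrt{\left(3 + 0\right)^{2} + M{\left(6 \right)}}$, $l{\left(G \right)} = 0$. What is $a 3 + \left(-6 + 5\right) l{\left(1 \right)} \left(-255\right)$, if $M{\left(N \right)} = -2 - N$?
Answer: $3$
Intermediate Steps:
$a = 1$ ($a = \sqrt{\left(3 + 0\right)^{2} - 8} = \sqrt{3^{2} - 8} = \sqrt{9 - 8} = \sqrt{1} = 1$)
$a 3 + \left(-6 + 5\right) l{\left(1 \right)} \left(-255\right) = 1 \cdot 3 + \left(-6 + 5\right) 0 \left(-255\right) = 3 + \left(-1\right) 0 \left(-255\right) = 3 + 0 \left(-255\right) = 3 + 0 = 3$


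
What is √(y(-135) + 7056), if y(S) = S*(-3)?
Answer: 3*√829 ≈ 86.377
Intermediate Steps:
y(S) = -3*S
√(y(-135) + 7056) = √(-3*(-135) + 7056) = √(405 + 7056) = √7461 = 3*√829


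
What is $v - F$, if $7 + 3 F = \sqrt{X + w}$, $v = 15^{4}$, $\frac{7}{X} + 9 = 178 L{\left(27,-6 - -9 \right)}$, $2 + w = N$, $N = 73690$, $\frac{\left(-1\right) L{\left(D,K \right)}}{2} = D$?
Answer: $\frac{151882}{3} - \frac{\sqrt{757869945629}}{9621} \approx 50537.0$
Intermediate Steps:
$L{\left(D,K \right)} = - 2 D$
$w = 73688$ ($w = -2 + 73690 = 73688$)
$X = - \frac{7}{9621}$ ($X = \frac{7}{-9 + 178 \left(\left(-2\right) 27\right)} = \frac{7}{-9 + 178 \left(-54\right)} = \frac{7}{-9 - 9612} = \frac{7}{-9621} = 7 \left(- \frac{1}{9621}\right) = - \frac{7}{9621} \approx -0.00072758$)
$v = 50625$
$F = - \frac{7}{3} + \frac{\sqrt{757869945629}}{9621}$ ($F = - \frac{7}{3} + \frac{\sqrt{- \frac{7}{9621} + 73688}}{3} = - \frac{7}{3} + \frac{\sqrt{\frac{708952241}{9621}}}{3} = - \frac{7}{3} + \frac{\frac{1}{3207} \sqrt{757869945629}}{3} = - \frac{7}{3} + \frac{\sqrt{757869945629}}{9621} \approx 88.152$)
$v - F = 50625 - \left(- \frac{7}{3} + \frac{\sqrt{757869945629}}{9621}\right) = 50625 + \left(\frac{7}{3} - \frac{\sqrt{757869945629}}{9621}\right) = \frac{151882}{3} - \frac{\sqrt{757869945629}}{9621}$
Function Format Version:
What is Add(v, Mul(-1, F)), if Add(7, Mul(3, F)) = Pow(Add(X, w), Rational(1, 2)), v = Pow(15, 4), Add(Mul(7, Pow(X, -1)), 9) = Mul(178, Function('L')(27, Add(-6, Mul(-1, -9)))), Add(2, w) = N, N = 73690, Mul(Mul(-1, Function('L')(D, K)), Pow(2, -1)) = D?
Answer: Add(Rational(151882, 3), Mul(Rational(-1, 9621), Pow(757869945629, Rational(1, 2)))) ≈ 50537.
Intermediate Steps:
Function('L')(D, K) = Mul(-2, D)
w = 73688 (w = Add(-2, 73690) = 73688)
X = Rational(-7, 9621) (X = Mul(7, Pow(Add(-9, Mul(178, Mul(-2, 27))), -1)) = Mul(7, Pow(Add(-9, Mul(178, -54)), -1)) = Mul(7, Pow(Add(-9, -9612), -1)) = Mul(7, Pow(-9621, -1)) = Mul(7, Rational(-1, 9621)) = Rational(-7, 9621) ≈ -0.00072758)
v = 50625
F = Add(Rational(-7, 3), Mul(Rational(1, 9621), Pow(757869945629, Rational(1, 2)))) (F = Add(Rational(-7, 3), Mul(Rational(1, 3), Pow(Add(Rational(-7, 9621), 73688), Rational(1, 2)))) = Add(Rational(-7, 3), Mul(Rational(1, 3), Pow(Rational(708952241, 9621), Rational(1, 2)))) = Add(Rational(-7, 3), Mul(Rational(1, 3), Mul(Rational(1, 3207), Pow(757869945629, Rational(1, 2))))) = Add(Rational(-7, 3), Mul(Rational(1, 9621), Pow(757869945629, Rational(1, 2)))) ≈ 88.152)
Add(v, Mul(-1, F)) = Add(50625, Mul(-1, Add(Rational(-7, 3), Mul(Rational(1, 9621), Pow(757869945629, Rational(1, 2)))))) = Add(50625, Add(Rational(7, 3), Mul(Rational(-1, 9621), Pow(757869945629, Rational(1, 2))))) = Add(Rational(151882, 3), Mul(Rational(-1, 9621), Pow(757869945629, Rational(1, 2))))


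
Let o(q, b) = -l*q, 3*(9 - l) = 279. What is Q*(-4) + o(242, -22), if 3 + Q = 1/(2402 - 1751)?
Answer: 13241336/651 ≈ 20340.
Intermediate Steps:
l = -84 (l = 9 - 1/3*279 = 9 - 93 = -84)
o(q, b) = 84*q (o(q, b) = -(-84)*q = 84*q)
Q = -1952/651 (Q = -3 + 1/(2402 - 1751) = -3 + 1/651 = -1952/651 ≈ -2.9985)
Q*(-4) + o(242, -22) = -1952/651*(-4) + 84*242 = 7808/651 + 20328 = 13241336/651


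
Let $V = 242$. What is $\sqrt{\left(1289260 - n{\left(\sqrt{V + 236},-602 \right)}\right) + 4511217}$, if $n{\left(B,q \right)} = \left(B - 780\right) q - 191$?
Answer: $\sqrt{5331108 + 602 \sqrt{478}} \approx 2311.8$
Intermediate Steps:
$n{\left(B,q \right)} = -191 + q \left(-780 + B\right)$ ($n{\left(B,q \right)} = \left(B - 780\right) q - 191 = \left(-780 + B\right) q - 191 = q \left(-780 + B\right) - 191 = -191 + q \left(-780 + B\right)$)
$\sqrt{\left(1289260 - n{\left(\sqrt{V + 236},-602 \right)}\right) + 4511217} = \sqrt{\left(1289260 - \left(-191 - -469560 + \sqrt{242 + 236} \left(-602\right)\right)\right) + 4511217} = \sqrt{\left(1289260 - \left(-191 + 469560 + \sqrt{478} \left(-602\right)\right)\right) + 4511217} = \sqrt{\left(1289260 - \left(-191 + 469560 - 602 \sqrt{478}\right)\right) + 4511217} = \sqrt{\left(1289260 - \left(469369 - 602 \sqrt{478}\right)\right) + 4511217} = \sqrt{\left(819891 + 602 \sqrt{478}\right) + 4511217} = \sqrt{5331108 + 602 \sqrt{478}}$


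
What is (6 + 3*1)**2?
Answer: 81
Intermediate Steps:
(6 + 3*1)**2 = (6 + 3)**2 = 9**2 = 81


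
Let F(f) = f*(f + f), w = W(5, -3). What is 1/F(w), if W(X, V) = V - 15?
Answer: 1/648 ≈ 0.0015432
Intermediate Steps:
W(X, V) = -15 + V
w = -18 (w = -15 - 3 = -18)
F(f) = 2*f**2 (F(f) = f*(2*f) = 2*f**2)
1/F(w) = 1/(2*(-18)**2) = 1/(2*324) = 1/648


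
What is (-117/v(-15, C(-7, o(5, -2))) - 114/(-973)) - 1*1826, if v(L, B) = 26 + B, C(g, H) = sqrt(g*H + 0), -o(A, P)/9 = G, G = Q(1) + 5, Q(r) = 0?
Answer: -644306690/351253 + 351*sqrt(35)/361 ≈ -1828.6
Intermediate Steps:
G = 5 (G = 0 + 5 = 5)
o(A, P) = -45 (o(A, P) = -9*5 = -45)
C(g, H) = sqrt(H*g) (C(g, H) = sqrt(H*g + 0) = sqrt(H*g))
(-117/v(-15, C(-7, o(5, -2))) - 114/(-973)) - 1*1826 = (-117/(26 + sqrt(-45*(-7))) - 114/(-973)) - 1*1826 = (-117/(26 + sqrt(315)) - 114*(-1/973)) - 1826 = (-117/(26 + 3*sqrt(35)) + 114/973) - 1826 = (114/973 - 117/(26 + 3*sqrt(35))) - 1826 = -1776584/973 - 117/(26 + 3*sqrt(35))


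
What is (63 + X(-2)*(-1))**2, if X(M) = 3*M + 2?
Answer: 4489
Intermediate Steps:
X(M) = 2 + 3*M
(63 + X(-2)*(-1))**2 = (63 + (2 + 3*(-2))*(-1))**2 = (63 + (2 - 6)*(-1))**2 = (63 - 4*(-1))**2 = (63 + 4)**2 = 67**2 = 4489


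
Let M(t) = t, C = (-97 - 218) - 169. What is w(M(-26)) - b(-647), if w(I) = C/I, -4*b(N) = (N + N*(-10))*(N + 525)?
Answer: -4617155/26 ≈ -1.7758e+5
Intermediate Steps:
C = -484 (C = -315 - 169 = -484)
b(N) = 9*N*(525 + N)/4 (b(N) = -(N + N*(-10))*(N + 525)/4 = -(N - 10*N)*(525 + N)/4 = -(-9*N)*(525 + N)/4 = -(-9)*N*(525 + N)/4 = 9*N*(525 + N)/4)
w(I) = -484/I
w(M(-26)) - b(-647) = -484/(-26) - 9*(-647)*(525 - 647)/4 = -484*(-1/26) - 9*(-647)*(-122)/4 = 242/13 - 1*355203/2 = 242/13 - 355203/2 = -4617155/26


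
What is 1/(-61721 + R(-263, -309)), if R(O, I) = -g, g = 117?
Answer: -1/61838 ≈ -1.6171e-5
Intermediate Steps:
R(O, I) = -117 (R(O, I) = -1*117 = -117)
1/(-61721 + R(-263, -309)) = 1/(-61721 - 117) = 1/(-61838) = -1/61838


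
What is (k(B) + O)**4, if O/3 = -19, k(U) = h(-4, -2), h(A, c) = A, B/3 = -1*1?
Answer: 13845841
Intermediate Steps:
B = -3 (B = 3*(-1*1) = 3*(-1) = -3)
k(U) = -4
O = -57 (O = 3*(-19) = -57)
(k(B) + O)**4 = (-4 - 57)**4 = (-61)**4 = 13845841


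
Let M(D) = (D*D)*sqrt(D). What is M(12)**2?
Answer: 248832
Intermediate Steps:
M(D) = D**(5/2) (M(D) = D**2*sqrt(D) = D**(5/2))
M(12)**2 = (12**(5/2))**2 = (288*sqrt(3))**2 = 248832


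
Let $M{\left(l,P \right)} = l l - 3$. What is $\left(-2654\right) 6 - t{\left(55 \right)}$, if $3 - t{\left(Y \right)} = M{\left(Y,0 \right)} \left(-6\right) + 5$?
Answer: $-34054$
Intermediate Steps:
$M{\left(l,P \right)} = -3 + l^{2}$ ($M{\left(l,P \right)} = l^{2} - 3 = -3 + l^{2}$)
$t{\left(Y \right)} = -20 + 6 Y^{2}$ ($t{\left(Y \right)} = 3 - \left(\left(-3 + Y^{2}\right) \left(-6\right) + 5\right) = 3 - \left(\left(18 - 6 Y^{2}\right) + 5\right) = 3 - \left(23 - 6 Y^{2}\right) = 3 + \left(-23 + 6 Y^{2}\right) = -20 + 6 Y^{2}$)
$\left(-2654\right) 6 - t{\left(55 \right)} = \left(-2654\right) 6 - \left(-20 + 6 \cdot 55^{2}\right) = -15924 - \left(-20 + 6 \cdot 3025\right) = -15924 - \left(-20 + 18150\right) = -15924 - 18130 = -34054$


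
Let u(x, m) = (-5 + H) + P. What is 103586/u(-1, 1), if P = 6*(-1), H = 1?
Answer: -51793/5 ≈ -10359.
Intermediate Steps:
P = -6
u(x, m) = -10 (u(x, m) = (-5 + 1) - 6 = -4 - 6 = -10)
103586/u(-1, 1) = 103586/(-10) = 103586*(-⅒) = -51793/5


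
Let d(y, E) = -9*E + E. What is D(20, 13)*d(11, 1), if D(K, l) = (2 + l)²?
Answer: -1800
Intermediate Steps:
d(y, E) = -8*E
D(20, 13)*d(11, 1) = (2 + 13)²*(-8*1) = 15²*(-8) = 225*(-8) = -1800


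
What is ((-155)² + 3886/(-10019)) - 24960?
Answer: -9371651/10019 ≈ -935.39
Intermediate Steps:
((-155)² + 3886/(-10019)) - 24960 = (24025 + 3886*(-1/10019)) - 24960 = (24025 - 3886/10019) - 24960 = 240702589/10019 - 24960 = -9371651/10019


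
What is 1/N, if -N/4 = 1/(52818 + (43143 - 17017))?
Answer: -19736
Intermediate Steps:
N = -1/19736 (N = -4/(52818 + (43143 - 17017)) = -4/(52818 + 26126) = -4/78944 = -4*1/78944 = -1/19736 ≈ -5.0669e-5)
1/N = 1/(-1/19736) = -19736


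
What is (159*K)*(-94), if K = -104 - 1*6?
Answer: 1644060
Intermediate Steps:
K = -110 (K = -104 - 6 = -110)
(159*K)*(-94) = (159*(-110))*(-94) = -17490*(-94) = 1644060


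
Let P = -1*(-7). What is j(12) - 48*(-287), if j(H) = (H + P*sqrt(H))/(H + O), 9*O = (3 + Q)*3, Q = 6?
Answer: 68884/5 + 14*sqrt(3)/15 ≈ 13778.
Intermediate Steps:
P = 7
O = 3 (O = ((3 + 6)*3)/9 = (9*3)/9 = (1/9)*27 = 3)
j(H) = (H + 7*sqrt(H))/(3 + H) (j(H) = (H + 7*sqrt(H))/(H + 3) = (H + 7*sqrt(H))/(3 + H))
j(12) - 48*(-287) = (12 + 7*sqrt(12))/(3 + 12) - 48*(-287) = (12 + 7*(2*sqrt(3)))/15 + 13776 = (12 + 14*sqrt(3))/15 + 13776 = (4/5 + 14*sqrt(3)/15) + 13776 = 68884/5 + 14*sqrt(3)/15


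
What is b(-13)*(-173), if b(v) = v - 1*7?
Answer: 3460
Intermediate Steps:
b(v) = -7 + v (b(v) = v - 7 = -7 + v)
b(-13)*(-173) = (-7 - 13)*(-173) = -20*(-173) = 3460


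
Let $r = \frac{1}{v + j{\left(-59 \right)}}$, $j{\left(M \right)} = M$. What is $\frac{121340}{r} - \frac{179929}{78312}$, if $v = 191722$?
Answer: $\frac{1821254289767111}{78312} \approx 2.3256 \cdot 10^{10}$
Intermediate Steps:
$r = \frac{1}{191663}$ ($r = \frac{1}{191722 - 59} = \frac{1}{191663} \approx 5.2175 \cdot 10^{-6}$)
$\frac{121340}{r} - \frac{179929}{78312} = 121340 \frac{1}{\frac{1}{191663}} - \frac{179929}{78312} = 121340 \cdot 191663 - \frac{179929}{78312} = 23256388420 - \frac{179929}{78312} = \frac{1821254289767111}{78312}$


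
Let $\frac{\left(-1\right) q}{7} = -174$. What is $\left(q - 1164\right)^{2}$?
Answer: $2916$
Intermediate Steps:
$q = 1218$ ($q = \left(-7\right) \left(-174\right) = 1218$)
$\left(q - 1164\right)^{2} = \left(1218 - 1164\right)^{2} = 54^{2} = 2916$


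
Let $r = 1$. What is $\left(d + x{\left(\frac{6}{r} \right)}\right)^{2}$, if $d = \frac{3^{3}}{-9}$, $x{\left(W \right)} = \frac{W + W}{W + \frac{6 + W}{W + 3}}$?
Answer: $\frac{225}{121} \approx 1.8595$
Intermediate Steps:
$x{\left(W \right)} = \frac{2 W}{W + \frac{6 + W}{3 + W}}$
$d = -3$ ($d = 27 \left(- \frac{1}{9}\right) = -3$)
$\left(d + x{\left(\frac{6}{r} \right)}\right)^{2} = \left(-3 + \frac{2 \cdot \frac{6}{1} \left(3 + \frac{6}{1}\right)}{6 + \left(\frac{6}{1}\right)^{2} + 4 \cdot \frac{6}{1}}\right)^{2} = \left(-3 + \frac{2 \cdot 6 \cdot 1 \left(3 + 6 \cdot 1\right)}{6 + \left(6 \cdot 1\right)^{2} + 4 \cdot 6 \cdot 1}\right)^{2} = \left(-3 + 2 \cdot 6 \frac{1}{6 + 6^{2} + 4 \cdot 6} \left(3 + 6\right)\right)^{2} = \left(-3 + 2 \cdot 6 \frac{1}{6 + 36 + 24} \cdot 9\right)^{2} = \left(-3 + 2 \cdot 6 \cdot \frac{1}{66} \cdot 9\right)^{2} = \left(-3 + \frac{18}{11}\right)^{2} = \left(- \frac{15}{11}\right)^{2} = \frac{225}{121}$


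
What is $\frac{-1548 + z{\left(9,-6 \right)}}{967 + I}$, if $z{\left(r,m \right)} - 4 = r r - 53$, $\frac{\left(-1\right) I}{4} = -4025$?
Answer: $- \frac{1516}{17067} \approx -0.088826$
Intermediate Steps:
$I = 16100$ ($I = \left(-4\right) \left(-4025\right) = 16100$)
$z{\left(r,m \right)} = -49 + r^{2}$ ($z{\left(r,m \right)} = 4 + \left(r r - 53\right) = 4 + \left(r^{2} - 53\right) = 4 + \left(-53 + r^{2}\right) = -49 + r^{2}$)
$\frac{-1548 + z{\left(9,-6 \right)}}{967 + I} = \frac{-1548 - \left(49 - 9^{2}\right)}{967 + 16100} = \frac{-1548 + \left(-49 + 81\right)}{17067} = \left(-1548 + 32\right) \frac{1}{17067} = \left(-1516\right) \frac{1}{17067} = - \frac{1516}{17067}$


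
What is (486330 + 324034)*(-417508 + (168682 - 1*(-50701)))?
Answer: -160553367500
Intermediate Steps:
(486330 + 324034)*(-417508 + (168682 - 1*(-50701))) = 810364*(-417508 + (168682 + 50701)) = 810364*(-417508 + 219383) = 810364*(-198125) = -160553367500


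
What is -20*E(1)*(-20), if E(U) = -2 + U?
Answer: -400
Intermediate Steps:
-20*E(1)*(-20) = -20*(-2 + 1)*(-20) = -20*(-1)*(-20) = 20*(-20) = -400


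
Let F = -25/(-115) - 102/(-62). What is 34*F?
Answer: 45152/713 ≈ 63.327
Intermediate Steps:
F = 1328/713 (F = -25*(-1/115) - 102*(-1/62) = 5/23 + 51/31 = 1328/713 ≈ 1.8626)
34*F = 34*(1328/713) = 45152/713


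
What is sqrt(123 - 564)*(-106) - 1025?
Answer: -1025 - 2226*I ≈ -1025.0 - 2226.0*I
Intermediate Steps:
sqrt(123 - 564)*(-106) - 1025 = sqrt(-441)*(-106) - 1025 = (21*I)*(-106) - 1025 = -2226*I - 1025 = -1025 - 2226*I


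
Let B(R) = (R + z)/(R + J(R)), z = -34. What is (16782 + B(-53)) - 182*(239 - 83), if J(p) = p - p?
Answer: -615243/53 ≈ -11608.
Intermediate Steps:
J(p) = 0
B(R) = (-34 + R)/R (B(R) = (R - 34)/(R + 0) = (-34 + R)/R)
(16782 + B(-53)) - 182*(239 - 83) = (16782 + (-34 - 53)/(-53)) - 182*(239 - 83) = (16782 - 1/53*(-87)) - 182*156 = (16782 + 87/53) - 28392 = 889533/53 - 28392 = -615243/53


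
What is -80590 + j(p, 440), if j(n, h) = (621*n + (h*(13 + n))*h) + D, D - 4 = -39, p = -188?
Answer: -34077373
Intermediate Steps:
D = -35 (D = 4 - 39 = -35)
j(n, h) = -35 + 621*n + h²*(13 + n) (j(n, h) = (621*n + (h*(13 + n))*h) - 35 = (621*n + h²*(13 + n)) - 35 = -35 + 621*n + h²*(13 + n))
-80590 + j(p, 440) = -80590 + (-35 + 13*440² + 621*(-188) - 188*440²) = -80590 + (-35 + 13*193600 - 116748 - 188*193600) = -80590 + (-35 + 2516800 - 116748 - 36396800) = -80590 - 33996783 = -34077373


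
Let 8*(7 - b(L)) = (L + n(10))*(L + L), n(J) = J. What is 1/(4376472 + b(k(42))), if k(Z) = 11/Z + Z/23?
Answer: 3732624/16335726998387 ≈ 2.2849e-7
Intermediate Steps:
k(Z) = 11/Z + Z/23 (k(Z) = 11/Z + Z*(1/23) = 11/Z + Z/23)
b(L) = 7 - L*(10 + L)/4 (b(L) = 7 - (L + 10)*(L + L)/8 = 7 - (10 + L)*2*L/8 = 7 - L*(10 + L)/4)
1/(4376472 + b(k(42))) = 1/(4376472 + (7 - 5*(11/42 + (1/23)*42)/2 - (11/42 + (1/23)*42)²/4)) = 1/(4376472 + (7 - 5*(11*(1/42) + 42/23)/2 - (11*(1/42) + 42/23)²/4)) = 1/(4376472 + (7 - 5*(11/42 + 42/23)/2 - (11/42 + 42/23)²/4)) = 1/(4376472 + (7 - 5/2*2017/966 - (2017/966)²/4)) = 1/(4376472 + (7 - 10085/1932 - ¼*4068289/933156)) = 1/(4376472 + (7 - 10085/1932 - 4068289/3732624)) = 1/(4376472 + 2575859/3732624) = 1/(16335726998387/3732624) = 3732624/16335726998387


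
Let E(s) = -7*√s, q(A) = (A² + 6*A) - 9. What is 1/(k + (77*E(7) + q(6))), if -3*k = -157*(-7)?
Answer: 390/2496389 - 99*√7/356627 ≈ -0.00057824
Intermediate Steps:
q(A) = -9 + A² + 6*A
k = -1099/3 (k = -(-157)*(-7)/3 = -⅓*1099 = -1099/3 ≈ -366.33)
1/(k + (77*E(7) + q(6))) = 1/(-1099/3 + (77*(-7*√7) + (-9 + 6² + 6*6))) = 1/(-1099/3 + (-539*√7 + (-9 + 36 + 36))) = 1/(-1099/3 + (-539*√7 + 63)) = 1/(-1099/3 + (63 - 539*√7)) = 1/(-910/3 - 539*√7)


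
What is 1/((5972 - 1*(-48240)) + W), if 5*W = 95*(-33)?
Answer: 1/53585 ≈ 1.8662e-5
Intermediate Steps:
W = -627 (W = (95*(-33))/5 = (1/5)*(-3135) = -627)
1/((5972 - 1*(-48240)) + W) = 1/((5972 - 1*(-48240)) - 627) = 1/((5972 + 48240) - 627) = 1/(54212 - 627) = 1/53585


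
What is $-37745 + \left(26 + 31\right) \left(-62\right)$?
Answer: $-41279$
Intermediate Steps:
$-37745 + \left(26 + 31\right) \left(-62\right) = -37745 + 57 \left(-62\right) = -37745 - 3534 = -41279$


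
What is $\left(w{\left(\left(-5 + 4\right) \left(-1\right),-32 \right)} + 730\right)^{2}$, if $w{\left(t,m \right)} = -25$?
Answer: $497025$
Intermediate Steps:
$\left(w{\left(\left(-5 + 4\right) \left(-1\right),-32 \right)} + 730\right)^{2} = \left(-25 + 730\right)^{2} = 705^{2} = 497025$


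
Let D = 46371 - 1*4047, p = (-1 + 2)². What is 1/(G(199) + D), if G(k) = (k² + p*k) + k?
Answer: 1/82323 ≈ 1.2147e-5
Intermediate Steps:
p = 1 (p = 1² = 1)
G(k) = k² + 2*k (G(k) = (k² + 1*k) + k = (k² + k) + k = (k + k²) + k = k² + 2*k)
D = 42324 (D = 46371 - 4047 = 42324)
1/(G(199) + D) = 1/(199*(2 + 199) + 42324) = 1/(199*201 + 42324) = 1/(39999 + 42324) = 1/82323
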